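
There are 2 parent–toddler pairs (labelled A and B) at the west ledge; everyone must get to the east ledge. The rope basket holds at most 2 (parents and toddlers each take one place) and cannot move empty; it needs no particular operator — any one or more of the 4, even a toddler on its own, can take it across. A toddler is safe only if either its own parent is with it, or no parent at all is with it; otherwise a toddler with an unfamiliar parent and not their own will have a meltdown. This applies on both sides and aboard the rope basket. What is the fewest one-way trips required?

5

Counting alone: each trip to the east ledge takes at most 2 across and each return brings at least 1 back, so after t trips out (and t−1 returns) at most 2t − (t−1) of the 4 are across; that first reaches 4 at t = 3, so at least 5 crossings are needed.
The plan below uses exactly 5 crossings, so it is optimal:
1. parent A and toddler A cross → the east ledge.
2. parent A crosses ← the west ledge.
3. parent A and parent B cross → the east ledge.
4. parent B crosses ← the west ledge.
5. parent B and toddler B cross → the east ledge.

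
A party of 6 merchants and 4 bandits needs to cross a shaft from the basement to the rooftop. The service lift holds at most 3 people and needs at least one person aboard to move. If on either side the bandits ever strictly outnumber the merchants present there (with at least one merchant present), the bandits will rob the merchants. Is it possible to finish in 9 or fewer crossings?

Yes — this plan uses 9 crossings (≤ 9):
1. 2 bandits → the rooftop.  (the basement: 6M 2B; the rooftop: 0M 2B)
2. 1 bandit ← the basement.  (the basement: 6M 3B; the rooftop: 0M 1B)
3. 3 bandits → the rooftop.  (the basement: 6M 0B; the rooftop: 0M 4B)
4. 1 bandit ← the basement.  (the basement: 6M 1B; the rooftop: 0M 3B)
5. 3 merchants → the rooftop.  (the basement: 3M 1B; the rooftop: 3M 3B)
6. 1 bandit ← the basement.  (the basement: 3M 2B; the rooftop: 3M 2B)
7. 1 merchant and 2 bandits → the rooftop.  (the basement: 2M 0B; the rooftop: 4M 4B)
8. 1 bandit ← the basement.  (the basement: 2M 1B; the rooftop: 4M 3B)
9. 2 merchants and 1 bandit → the rooftop.  (the basement: 0M 0B; the rooftop: 6M 4B)

Yes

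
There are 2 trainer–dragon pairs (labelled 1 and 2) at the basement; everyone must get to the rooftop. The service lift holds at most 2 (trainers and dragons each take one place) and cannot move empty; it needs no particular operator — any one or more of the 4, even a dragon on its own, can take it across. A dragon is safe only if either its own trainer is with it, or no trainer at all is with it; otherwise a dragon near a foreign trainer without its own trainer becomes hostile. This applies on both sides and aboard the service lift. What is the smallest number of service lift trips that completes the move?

5

Counting alone: each trip to the rooftop takes at most 2 across and each return brings at least 1 back, so after t trips out (and t−1 returns) at most 2t − (t−1) of the 4 are across; that first reaches 4 at t = 3, so at least 5 crossings are needed.
The plan below uses exactly 5 crossings, so it is optimal:
1. dragon 1 and trainer 1 cross → the rooftop.
2. trainer 1 crosses ← the basement.
3. trainer 1 and trainer 2 cross → the rooftop.
4. trainer 2 crosses ← the basement.
5. dragon 2 and trainer 2 cross → the rooftop.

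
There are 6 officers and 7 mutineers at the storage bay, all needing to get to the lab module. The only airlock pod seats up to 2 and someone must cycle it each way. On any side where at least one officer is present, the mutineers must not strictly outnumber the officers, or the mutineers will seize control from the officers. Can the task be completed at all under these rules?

The mutineers already outnumber the officers at the storage bay before anyone moves, so the starting position itself is disallowed.

No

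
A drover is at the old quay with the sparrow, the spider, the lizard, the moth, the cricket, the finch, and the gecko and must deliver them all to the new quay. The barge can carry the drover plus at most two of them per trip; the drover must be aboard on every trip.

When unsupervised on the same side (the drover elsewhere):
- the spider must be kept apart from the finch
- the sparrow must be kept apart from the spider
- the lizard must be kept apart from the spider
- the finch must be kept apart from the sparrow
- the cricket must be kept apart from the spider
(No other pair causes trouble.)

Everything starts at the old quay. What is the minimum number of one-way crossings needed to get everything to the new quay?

11

Counting alone: the drover can take at most 2 across per trip to the new quay, so moving all 7 needs at least 4 loaded trips out, with a return between consecutive ones — at least 7 crossings.
The safety rule pushes this higher. Following every safe sequence of crossings, the most of the 7 that can be at the new quay as the barge arrives there on crossings 7, 9 is 5, 6 respectively — never all 7.
So no plan with fewer than 11 crossings exists, and this one achieves 11:
1. Drover goes to the new quay with the sparrow and the spider.  [the old quay: the cricket, the finch, the gecko, the lizard, the moth | the new quay: the sparrow, the spider]
2. Drover goes back to the old quay with the sparrow.  [the old quay: the cricket, the finch, the gecko, the lizard, the moth, the sparrow | the new quay: the spider]
3. Drover goes to the new quay with the lizard and the sparrow.  [the old quay: the cricket, the finch, the gecko, the moth | the new quay: the lizard, the sparrow, the spider]
4. Drover goes back to the old quay with the spider.  [the old quay: the cricket, the finch, the gecko, the moth, the spider | the new quay: the lizard, the sparrow]
5. Drover goes to the new quay with the moth and the spider.  [the old quay: the cricket, the finch, the gecko | the new quay: the lizard, the moth, the sparrow, the spider]
6. Drover goes back to the old quay with the spider.  [the old quay: the cricket, the finch, the gecko, the spider | the new quay: the lizard, the moth, the sparrow]
7. Drover goes to the new quay with the cricket and the spider.  [the old quay: the finch, the gecko | the new quay: the cricket, the lizard, the moth, the sparrow, the spider]
8. Drover goes back to the old quay with the spider.  [the old quay: the finch, the gecko, the spider | the new quay: the cricket, the lizard, the moth, the sparrow]
9. Drover goes to the new quay with the gecko and the spider.  [the old quay: the finch | the new quay: the cricket, the gecko, the lizard, the moth, the sparrow, the spider]
10. Drover goes back to the old quay with the spider.  [the old quay: the finch, the spider | the new quay: the cricket, the gecko, the lizard, the moth, the sparrow]
11. Drover goes to the new quay with the finch and the spider.  [the old quay: — | the new quay: the cricket, the finch, the gecko, the lizard, the moth, the sparrow, the spider]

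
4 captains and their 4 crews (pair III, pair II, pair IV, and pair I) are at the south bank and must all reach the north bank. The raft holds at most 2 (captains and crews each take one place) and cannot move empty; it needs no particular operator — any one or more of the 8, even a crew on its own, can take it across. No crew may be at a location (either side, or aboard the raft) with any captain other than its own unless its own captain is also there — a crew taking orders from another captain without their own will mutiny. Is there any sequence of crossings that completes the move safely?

Following every safe sequence of crossings from the start, the most of the 8 that can be at the north bank as the raft arrives there on crossings 1, 3, 5 is 2, 3, 4 respectively; the best ever achieved is 4 of 8.
From crossing 7 on, no configuration arises that was not already reachable earlier: only 44 distinct safe configurations (who is on which side, and where the raft is) can ever be reached, none of them has everyone across, and every continuation just revisits them. So no valid plan exists.

No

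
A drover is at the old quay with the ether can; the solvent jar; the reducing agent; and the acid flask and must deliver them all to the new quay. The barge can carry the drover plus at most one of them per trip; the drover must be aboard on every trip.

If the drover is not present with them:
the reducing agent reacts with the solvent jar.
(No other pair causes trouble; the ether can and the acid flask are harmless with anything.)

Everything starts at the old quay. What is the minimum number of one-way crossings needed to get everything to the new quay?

7

Counting alone: the drover can take at most 1 across per trip to the new quay, so moving all 4 needs at least 4 loaded trips out, with a return between consecutive ones — at least 7 crossings.
The plan below uses exactly 7 crossings, so it is optimal:
1. Drover goes to the new quay with the solvent jar.
2. Drover goes back to the old quay alone.
3. Drover goes to the new quay with the ether can.
4. Drover goes back to the old quay alone.
5. Drover goes to the new quay with the acid flask.
6. Drover goes back to the old quay alone.
7. Drover goes to the new quay with the reducing agent.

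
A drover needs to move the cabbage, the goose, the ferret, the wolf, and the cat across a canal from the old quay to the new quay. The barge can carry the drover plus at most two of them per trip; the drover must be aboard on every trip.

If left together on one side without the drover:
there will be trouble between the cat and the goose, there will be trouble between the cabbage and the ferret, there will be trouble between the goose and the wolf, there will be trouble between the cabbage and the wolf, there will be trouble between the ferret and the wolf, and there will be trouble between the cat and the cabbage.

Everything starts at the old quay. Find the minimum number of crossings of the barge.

Whatever the first load, the items left behind include a forbidden pair without the drover. No opening move is safe, so no plan exists.

impossible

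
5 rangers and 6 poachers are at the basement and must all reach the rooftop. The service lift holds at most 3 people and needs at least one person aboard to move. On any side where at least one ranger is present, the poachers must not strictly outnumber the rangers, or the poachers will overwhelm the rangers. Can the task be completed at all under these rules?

No

The poachers already outnumber the rangers at the basement before anyone moves, so the starting position itself is disallowed.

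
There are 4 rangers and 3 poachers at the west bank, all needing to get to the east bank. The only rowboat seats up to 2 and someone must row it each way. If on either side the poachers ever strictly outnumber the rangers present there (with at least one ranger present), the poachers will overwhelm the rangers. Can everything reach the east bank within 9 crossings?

No

Counting alone: each trip to the east bank takes at most 2 across and each return brings at least 1 back, so after t trips out (and t−1 returns) at most 2t − (t−1) of the 7 are across; that first reaches 7 at t = 6, so at least 11 crossings are needed.
Since 9 < 11, 9 crossings cannot be enough. (The shortest complete plan in fact takes 11:)
1. 2 poachers → the east bank.  (the west bank: 4R 1P; the east bank: 0R 2P)
2. 1 poacher ← the west bank.  (the west bank: 4R 2P; the east bank: 0R 1P)
3. 2 poachers → the east bank.  (the west bank: 4R 0P; the east bank: 0R 3P)
4. 1 poacher ← the west bank.  (the west bank: 4R 1P; the east bank: 0R 2P)
5. 2 rangers → the east bank.  (the west bank: 2R 1P; the east bank: 2R 2P)
6. 1 poacher ← the west bank.  (the west bank: 2R 2P; the east bank: 2R 1P)
7. 1 ranger and 1 poacher → the east bank.  (the west bank: 1R 1P; the east bank: 3R 2P)
8. 1 ranger ← the west bank.  (the west bank: 2R 1P; the east bank: 2R 2P)
9. 1 ranger and 1 poacher → the east bank.  (the west bank: 1R 0P; the east bank: 3R 3P)
10. 1 poacher ← the west bank.  (the west bank: 1R 1P; the east bank: 3R 2P)
11. 1 ranger and 1 poacher → the east bank.  (the west bank: 0R 0P; the east bank: 4R 3P)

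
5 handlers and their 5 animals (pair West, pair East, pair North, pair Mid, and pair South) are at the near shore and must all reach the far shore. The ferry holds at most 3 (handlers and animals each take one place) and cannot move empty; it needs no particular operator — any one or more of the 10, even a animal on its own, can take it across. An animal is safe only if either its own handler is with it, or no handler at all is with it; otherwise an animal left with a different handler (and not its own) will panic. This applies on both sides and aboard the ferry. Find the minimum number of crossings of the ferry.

Counting alone: each trip to the far shore takes at most 3 across and each return brings at least 1 back, so after t trips out (and t−1 returns) at most 3t − (t−1) of the 10 are across; that first reaches 10 at t = 5, so at least 9 crossings are needed.
The safety rule pushes this higher. Following every safe sequence of crossings, the most of the 10 that can be at the far shore as the ferry arrives there on crossing 9 is 9 — never all 10.
So no plan with fewer than 11 crossings exists, and this one achieves 11:
1. animal West and handler West cross → the far shore.
2. handler West crosses ← the near shore.
3. animal East, animal Mid, and animal North cross → the far shore.
4. animal West crosses ← the near shore.
5. handler East, handler Mid, and handler North cross → the far shore.
6. animal East and handler East cross ← the near shore.
7. handler East, handler South, and handler West cross → the far shore.
8. animal North crosses ← the near shore.
9. animal East and animal West cross → the far shore.
10. animal West crosses ← the near shore.
11. animal North, animal South, and animal West cross → the far shore.

11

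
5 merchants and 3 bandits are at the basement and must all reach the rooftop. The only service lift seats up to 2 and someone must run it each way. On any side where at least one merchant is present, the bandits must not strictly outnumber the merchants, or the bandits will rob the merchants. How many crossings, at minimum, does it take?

Counting alone: each trip to the rooftop takes at most 2 across and each return brings at least 1 back, so after t trips out (and t−1 returns) at most 2t − (t−1) of the 8 are across; that first reaches 8 at t = 7, so at least 13 crossings are needed.
The plan below uses exactly 13 crossings, so it is optimal:
1. 2 bandits → the rooftop.  (the basement: 5M 1B; the rooftop: 0M 2B)
2. 1 bandit ← the basement.  (the basement: 5M 2B; the rooftop: 0M 1B)
3. 2 bandits → the rooftop.  (the basement: 5M 0B; the rooftop: 0M 3B)
4. 1 bandit ← the basement.  (the basement: 5M 1B; the rooftop: 0M 2B)
5. 2 merchants → the rooftop.  (the basement: 3M 1B; the rooftop: 2M 2B)
6. 1 bandit ← the basement.  (the basement: 3M 2B; the rooftop: 2M 1B)
7. 1 merchant and 1 bandit → the rooftop.  (the basement: 2M 1B; the rooftop: 3M 2B)
8. 1 bandit ← the basement.  (the basement: 2M 2B; the rooftop: 3M 1B)
9. 2 bandits → the rooftop.  (the basement: 2M 0B; the rooftop: 3M 3B)
10. 1 bandit ← the basement.  (the basement: 2M 1B; the rooftop: 3M 2B)
11. 1 merchant and 1 bandit → the rooftop.  (the basement: 1M 0B; the rooftop: 4M 3B)
12. 1 bandit ← the basement.  (the basement: 1M 1B; the rooftop: 4M 2B)
13. 1 merchant and 1 bandit → the rooftop.  (the basement: 0M 0B; the rooftop: 5M 3B)

13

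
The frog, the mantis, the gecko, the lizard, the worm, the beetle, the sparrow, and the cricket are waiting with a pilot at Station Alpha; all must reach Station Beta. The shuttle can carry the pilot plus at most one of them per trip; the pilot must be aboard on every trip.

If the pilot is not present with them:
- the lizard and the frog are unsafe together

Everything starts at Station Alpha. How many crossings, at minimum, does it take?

15

Counting alone: the pilot can take at most 1 across per trip to Station Beta, so moving all 8 needs at least 8 loaded trips out, with a return between consecutive ones — at least 15 crossings.
The plan below uses exactly 15 crossings, so it is optimal:
1. Pilot goes to Station Beta with the frog.
2. Pilot goes back to Station Alpha alone.
3. Pilot goes to Station Beta with the mantis.
4. Pilot goes back to Station Alpha alone.
5. Pilot goes to Station Beta with the gecko.
6. Pilot goes back to Station Alpha alone.
7. Pilot goes to Station Beta with the worm.
8. Pilot goes back to Station Alpha alone.
9. Pilot goes to Station Beta with the beetle.
10. Pilot goes back to Station Alpha alone.
11. Pilot goes to Station Beta with the sparrow.
12. Pilot goes back to Station Alpha alone.
13. Pilot goes to Station Beta with the cricket.
14. Pilot goes back to Station Alpha alone.
15. Pilot goes to Station Beta with the lizard.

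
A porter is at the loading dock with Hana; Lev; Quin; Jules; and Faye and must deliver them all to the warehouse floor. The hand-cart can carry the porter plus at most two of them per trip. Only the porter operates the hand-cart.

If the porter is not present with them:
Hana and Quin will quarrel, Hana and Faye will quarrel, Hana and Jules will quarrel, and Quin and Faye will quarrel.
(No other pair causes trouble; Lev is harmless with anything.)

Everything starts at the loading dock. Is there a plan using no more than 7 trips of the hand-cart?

Yes

Yes — this plan uses 7 crossings (≤ 7):
1. Porter goes to the warehouse floor with Hana and Quin.  [the loading dock: Faye, Jules, Lev | the warehouse floor: Hana, Quin]
2. Porter goes back to the loading dock with Hana.  [the loading dock: Faye, Hana, Jules, Lev | the warehouse floor: Quin]
3. Porter goes to the warehouse floor with Hana and Lev.  [the loading dock: Faye, Jules | the warehouse floor: Hana, Lev, Quin]
4. Porter goes back to the loading dock with Hana.  [the loading dock: Faye, Hana, Jules | the warehouse floor: Lev, Quin]
5. Porter goes to the warehouse floor with Hana and Jules.  [the loading dock: Faye | the warehouse floor: Hana, Jules, Lev, Quin]
6. Porter goes back to the loading dock with Hana.  [the loading dock: Faye, Hana | the warehouse floor: Jules, Lev, Quin]
7. Porter goes to the warehouse floor with Faye and Hana.  [the loading dock: — | the warehouse floor: Faye, Hana, Jules, Lev, Quin]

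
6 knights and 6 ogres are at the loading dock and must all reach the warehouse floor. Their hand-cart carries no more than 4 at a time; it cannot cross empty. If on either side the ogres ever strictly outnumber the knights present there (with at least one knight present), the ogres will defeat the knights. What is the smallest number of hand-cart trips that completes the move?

Counting alone: each trip to the warehouse floor takes at most 4 across and each return brings at least 1 back, so after t trips out (and t−1 returns) at most 4t − (t−1) of the 12 are across; that first reaches 12 at t = 4, so at least 7 crossings are needed.
The safety rule pushes this higher. Following every safe sequence of crossings, the most of the 12 that can be at the warehouse floor as the hand-cart arrives there on crossing 7 is 11 — never all 12.
So no plan with fewer than 9 crossings exists, and this one achieves 9:
1. 2 ogres → the warehouse floor.  (the loading dock: 6K 4O; the warehouse floor: 0K 2O)
2. 1 ogre ← the loading dock.  (the loading dock: 6K 5O; the warehouse floor: 0K 1O)
3. 4 ogres → the warehouse floor.  (the loading dock: 6K 1O; the warehouse floor: 0K 5O)
4. 1 ogre ← the loading dock.  (the loading dock: 6K 2O; the warehouse floor: 0K 4O)
5. 4 knights → the warehouse floor.  (the loading dock: 2K 2O; the warehouse floor: 4K 4O)
6. 1 knight and 1 ogre ← the loading dock.  (the loading dock: 3K 3O; the warehouse floor: 3K 3O)
7. 2 knights and 2 ogres → the warehouse floor.  (the loading dock: 1K 1O; the warehouse floor: 5K 5O)
8. 1 knight and 1 ogre ← the loading dock.  (the loading dock: 2K 2O; the warehouse floor: 4K 4O)
9. 2 knights and 2 ogres → the warehouse floor.  (the loading dock: 0K 0O; the warehouse floor: 6K 6O)

9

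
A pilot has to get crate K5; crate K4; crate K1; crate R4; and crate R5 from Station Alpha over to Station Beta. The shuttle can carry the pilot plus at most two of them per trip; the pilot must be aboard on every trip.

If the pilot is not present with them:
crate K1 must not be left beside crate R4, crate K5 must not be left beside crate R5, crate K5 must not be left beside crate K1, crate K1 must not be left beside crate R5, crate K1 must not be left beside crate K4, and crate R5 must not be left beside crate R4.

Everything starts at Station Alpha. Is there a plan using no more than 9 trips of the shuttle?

Yes — this plan uses 7 crossings (≤ 9):
1. Pilot goes to Station Beta with crate K1 and crate R5.  [Station Alpha: crate K4, crate K5, crate R4 | Station Beta: crate K1, crate R5]
2. Pilot goes back to Station Alpha with crate K1.  [Station Alpha: crate K1, crate K4, crate K5, crate R4 | Station Beta: crate R5]
3. Pilot goes to Station Beta with crate K1 and crate K4.  [Station Alpha: crate K5, crate R4 | Station Beta: crate K1, crate K4, crate R5]
4. Pilot goes back to Station Alpha with crate K1.  [Station Alpha: crate K1, crate K5, crate R4 | Station Beta: crate K4, crate R5]
5. Pilot goes to Station Beta with crate K5 and crate R4.  [Station Alpha: crate K1 | Station Beta: crate K4, crate K5, crate R4, crate R5]
6. Pilot goes back to Station Alpha with crate R5.  [Station Alpha: crate K1, crate R5 | Station Beta: crate K4, crate K5, crate R4]
7. Pilot goes to Station Beta with crate K1 and crate R5.  [Station Alpha: — | Station Beta: crate K1, crate K4, crate K5, crate R4, crate R5]

Yes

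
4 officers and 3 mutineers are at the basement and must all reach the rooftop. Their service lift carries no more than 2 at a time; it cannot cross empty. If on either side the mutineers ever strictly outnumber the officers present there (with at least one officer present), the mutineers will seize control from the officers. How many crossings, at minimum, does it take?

Counting alone: each trip to the rooftop takes at most 2 across and each return brings at least 1 back, so after t trips out (and t−1 returns) at most 2t − (t−1) of the 7 are across; that first reaches 7 at t = 6, so at least 11 crossings are needed.
The plan below uses exactly 11 crossings, so it is optimal:
1. 2 mutineers → the rooftop.  (the basement: 4O 1M; the rooftop: 0O 2M)
2. 1 mutineer ← the basement.  (the basement: 4O 2M; the rooftop: 0O 1M)
3. 2 mutineers → the rooftop.  (the basement: 4O 0M; the rooftop: 0O 3M)
4. 1 mutineer ← the basement.  (the basement: 4O 1M; the rooftop: 0O 2M)
5. 2 officers → the rooftop.  (the basement: 2O 1M; the rooftop: 2O 2M)
6. 1 mutineer ← the basement.  (the basement: 2O 2M; the rooftop: 2O 1M)
7. 1 officer and 1 mutineer → the rooftop.  (the basement: 1O 1M; the rooftop: 3O 2M)
8. 1 officer ← the basement.  (the basement: 2O 1M; the rooftop: 2O 2M)
9. 1 officer and 1 mutineer → the rooftop.  (the basement: 1O 0M; the rooftop: 3O 3M)
10. 1 mutineer ← the basement.  (the basement: 1O 1M; the rooftop: 3O 2M)
11. 1 officer and 1 mutineer → the rooftop.  (the basement: 0O 0M; the rooftop: 4O 3M)

11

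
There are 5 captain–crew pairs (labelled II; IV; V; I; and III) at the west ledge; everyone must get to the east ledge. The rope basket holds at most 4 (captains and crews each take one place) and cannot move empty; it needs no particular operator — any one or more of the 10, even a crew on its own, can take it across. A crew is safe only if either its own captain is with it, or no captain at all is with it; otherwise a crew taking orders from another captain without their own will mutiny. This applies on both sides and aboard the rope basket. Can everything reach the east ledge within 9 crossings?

Yes — this plan uses 7 crossings (≤ 9):
1. captain II and crew II cross → the east ledge.
2. captain II crosses ← the west ledge.
3. crew I, crew III, crew IV, and crew V cross → the east ledge.
4. crew II crosses ← the west ledge.
5. captain I, captain III, captain IV, and captain V cross → the east ledge.
6. captain IV and crew IV cross ← the west ledge.
7. captain II, captain IV, crew II, and crew IV cross → the east ledge.

Yes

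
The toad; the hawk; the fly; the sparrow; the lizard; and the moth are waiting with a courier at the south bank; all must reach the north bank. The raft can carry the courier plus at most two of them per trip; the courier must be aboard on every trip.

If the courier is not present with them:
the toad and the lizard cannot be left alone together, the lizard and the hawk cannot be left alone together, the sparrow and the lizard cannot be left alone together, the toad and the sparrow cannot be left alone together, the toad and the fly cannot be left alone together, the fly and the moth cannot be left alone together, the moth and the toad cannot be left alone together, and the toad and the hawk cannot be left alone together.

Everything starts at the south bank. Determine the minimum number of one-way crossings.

Whatever the first load, the items left behind include a forbidden pair without the courier. No opening move is safe, so no plan exists.

impossible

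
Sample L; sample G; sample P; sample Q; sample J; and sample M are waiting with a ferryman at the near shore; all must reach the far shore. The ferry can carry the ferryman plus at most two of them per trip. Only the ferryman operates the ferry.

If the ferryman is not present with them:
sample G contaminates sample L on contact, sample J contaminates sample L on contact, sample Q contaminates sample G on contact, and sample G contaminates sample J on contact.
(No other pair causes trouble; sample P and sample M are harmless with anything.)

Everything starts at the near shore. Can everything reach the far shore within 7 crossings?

Counting alone: the ferryman can take at most 2 across per trip to the far shore, so moving all 6 needs at least 3 loaded trips out, with a return between consecutive ones — at least 5 crossings.
The safety rule pushes this higher. Following every safe sequence of crossings, the most of the 6 that can be at the far shore as the ferry arrives there on crossings 5, 7 is 4, 5 respectively — never all 6.
So the move cannot be finished within 7 crossings. (The shortest complete plan takes 9:)
1. Ferryman goes to the far shore with sample G and sample L.  [the near shore: sample J, sample M, sample P, sample Q | the far shore: sample G, sample L]
2. Ferryman goes back to the near shore with sample L.  [the near shore: sample J, sample L, sample M, sample P, sample Q | the far shore: sample G]
3. Ferryman goes to the far shore with sample L and sample P.  [the near shore: sample J, sample M, sample Q | the far shore: sample G, sample L, sample P]
4. Ferryman goes back to the near shore with sample L.  [the near shore: sample J, sample L, sample M, sample Q | the far shore: sample G, sample P]
5. Ferryman goes to the far shore with sample L and sample Q.  [the near shore: sample J, sample M | the far shore: sample G, sample L, sample P, sample Q]
6. Ferryman goes back to the near shore with sample G.  [the near shore: sample G, sample J, sample M | the far shore: sample L, sample P, sample Q]
7. Ferryman goes to the far shore with sample G and sample M.  [the near shore: sample J | the far shore: sample G, sample L, sample M, sample P, sample Q]
8. Ferryman goes back to the near shore with sample G.  [the near shore: sample G, sample J | the far shore: sample L, sample M, sample P, sample Q]
9. Ferryman goes to the far shore with sample G and sample J.  [the near shore: — | the far shore: sample G, sample J, sample L, sample M, sample P, sample Q]

No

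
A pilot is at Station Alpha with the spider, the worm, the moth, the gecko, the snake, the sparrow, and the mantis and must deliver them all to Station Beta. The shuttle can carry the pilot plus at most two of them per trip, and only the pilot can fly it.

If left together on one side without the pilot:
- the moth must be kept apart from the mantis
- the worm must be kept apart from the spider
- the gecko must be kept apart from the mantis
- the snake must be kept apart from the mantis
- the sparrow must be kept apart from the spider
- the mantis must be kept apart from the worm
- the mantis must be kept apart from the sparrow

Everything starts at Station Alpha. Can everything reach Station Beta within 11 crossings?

Yes

Yes — this plan uses 9 crossings (≤ 11):
1. Pilot goes to Station Beta with the mantis and the spider.  [Station Alpha: the gecko, the moth, the snake, the sparrow, the worm | Station Beta: the mantis, the spider]
2. Pilot goes back to Station Alpha alone.  [Station Alpha: the gecko, the moth, the snake, the sparrow, the worm | Station Beta: the mantis, the spider]
3. Pilot goes to Station Beta with the moth and the worm.  [Station Alpha: the gecko, the snake, the sparrow | Station Beta: the mantis, the moth, the spider, the worm]
4. Pilot goes back to Station Alpha with the mantis and the spider.  [Station Alpha: the gecko, the mantis, the snake, the sparrow, the spider | Station Beta: the moth, the worm]
5. Pilot goes to Station Beta with the mantis and the sparrow.  [Station Alpha: the gecko, the snake, the spider | Station Beta: the mantis, the moth, the sparrow, the worm]
6. Pilot goes back to Station Alpha with the mantis.  [Station Alpha: the gecko, the mantis, the snake, the spider | Station Beta: the moth, the sparrow, the worm]
7. Pilot goes to Station Beta with the gecko and the snake.  [Station Alpha: the mantis, the spider | Station Beta: the gecko, the moth, the snake, the sparrow, the worm]
8. Pilot goes back to Station Alpha alone.  [Station Alpha: the mantis, the spider | Station Beta: the gecko, the moth, the snake, the sparrow, the worm]
9. Pilot goes to Station Beta with the mantis and the spider.  [Station Alpha: — | Station Beta: the gecko, the mantis, the moth, the snake, the sparrow, the spider, the worm]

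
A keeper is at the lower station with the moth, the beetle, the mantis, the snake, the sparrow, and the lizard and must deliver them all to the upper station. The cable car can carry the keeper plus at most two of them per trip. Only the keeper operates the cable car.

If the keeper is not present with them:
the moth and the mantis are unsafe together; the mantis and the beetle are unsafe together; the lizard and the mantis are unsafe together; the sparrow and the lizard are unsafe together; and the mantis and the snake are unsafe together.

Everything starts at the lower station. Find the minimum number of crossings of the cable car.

Counting alone: the keeper can take at most 2 across per trip to the upper station, so moving all 6 needs at least 3 loaded trips out, with a return between consecutive ones — at least 5 crossings.
The safety rule pushes this higher. Following every safe sequence of crossings, the most of the 6 that can be at the upper station as the cable car arrives there on crossing 5 is 5 — never all 6.
So no plan with fewer than 7 crossings exists, and this one achieves 7:
1. Keeper goes to the upper station with the mantis and the sparrow.  [the lower station: the beetle, the lizard, the moth, the snake | the upper station: the mantis, the sparrow]
2. Keeper goes back to the lower station alone.  [the lower station: the beetle, the lizard, the moth, the snake | the upper station: the mantis, the sparrow]
3. Keeper goes to the upper station with the beetle and the moth.  [the lower station: the lizard, the snake | the upper station: the beetle, the mantis, the moth, the sparrow]
4. Keeper goes back to the lower station with the mantis.  [the lower station: the lizard, the mantis, the snake | the upper station: the beetle, the moth, the sparrow]
5. Keeper goes to the upper station with the mantis and the snake.  [the lower station: the lizard | the upper station: the beetle, the mantis, the moth, the snake, the sparrow]
6. Keeper goes back to the lower station with the mantis.  [the lower station: the lizard, the mantis | the upper station: the beetle, the moth, the snake, the sparrow]
7. Keeper goes to the upper station with the lizard and the mantis.  [the lower station: — | the upper station: the beetle, the lizard, the mantis, the moth, the snake, the sparrow]

7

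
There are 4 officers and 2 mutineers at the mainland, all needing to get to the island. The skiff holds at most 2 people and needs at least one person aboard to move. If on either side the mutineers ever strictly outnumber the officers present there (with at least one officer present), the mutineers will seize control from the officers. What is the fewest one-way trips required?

9

Counting alone: each trip to the island takes at most 2 across and each return brings at least 1 back, so after t trips out (and t−1 returns) at most 2t − (t−1) of the 6 are across; that first reaches 6 at t = 5, so at least 9 crossings are needed.
The plan below uses exactly 9 crossings, so it is optimal:
1. 2 mutineers → the island.  (the mainland: 4O 0M; the island: 0O 2M)
2. 1 mutineer ← the mainland.  (the mainland: 4O 1M; the island: 0O 1M)
3. 2 officers → the island.  (the mainland: 2O 1M; the island: 2O 1M)
4. 1 mutineer ← the mainland.  (the mainland: 2O 2M; the island: 2O 0M)
5. 2 mutineers → the island.  (the mainland: 2O 0M; the island: 2O 2M)
6. 1 mutineer ← the mainland.  (the mainland: 2O 1M; the island: 2O 1M)
7. 1 officer and 1 mutineer → the island.  (the mainland: 1O 0M; the island: 3O 2M)
8. 1 mutineer ← the mainland.  (the mainland: 1O 1M; the island: 3O 1M)
9. 1 officer and 1 mutineer → the island.  (the mainland: 0O 0M; the island: 4O 2M)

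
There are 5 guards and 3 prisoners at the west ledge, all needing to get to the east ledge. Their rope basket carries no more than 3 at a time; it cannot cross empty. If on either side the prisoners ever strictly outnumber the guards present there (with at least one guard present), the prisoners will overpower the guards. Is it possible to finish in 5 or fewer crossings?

No

Counting alone: each trip to the east ledge takes at most 3 across and each return brings at least 1 back, so after t trips out (and t−1 returns) at most 3t − (t−1) of the 8 are across; that first reaches 8 at t = 4, so at least 7 crossings are needed.
Since 5 < 7, 5 crossings cannot be enough. (The shortest complete plan in fact takes 7:)
1. 2 prisoners → the east ledge.  (the west ledge: 5G 1P; the east ledge: 0G 2P)
2. 1 prisoner ← the west ledge.  (the west ledge: 5G 2P; the east ledge: 0G 1P)
3. 2 guards and 1 prisoner → the east ledge.  (the west ledge: 3G 1P; the east ledge: 2G 2P)
4. 1 prisoner ← the west ledge.  (the west ledge: 3G 2P; the east ledge: 2G 1P)
5. 1 guard and 2 prisoners → the east ledge.  (the west ledge: 2G 0P; the east ledge: 3G 3P)
6. 1 prisoner ← the west ledge.  (the west ledge: 2G 1P; the east ledge: 3G 2P)
7. 2 guards and 1 prisoner → the east ledge.  (the west ledge: 0G 0P; the east ledge: 5G 3P)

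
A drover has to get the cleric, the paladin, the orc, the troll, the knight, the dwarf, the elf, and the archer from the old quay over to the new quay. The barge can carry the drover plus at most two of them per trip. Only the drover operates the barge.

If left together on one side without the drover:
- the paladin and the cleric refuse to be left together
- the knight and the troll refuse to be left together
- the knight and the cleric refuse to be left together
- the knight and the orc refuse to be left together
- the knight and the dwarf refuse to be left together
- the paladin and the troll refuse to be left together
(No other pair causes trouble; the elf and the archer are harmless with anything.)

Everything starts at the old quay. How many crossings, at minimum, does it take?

9

Counting alone: the drover can take at most 2 across per trip to the new quay, so moving all 8 needs at least 4 loaded trips out, with a return between consecutive ones — at least 7 crossings.
The safety rule pushes this higher. Following every safe sequence of crossings, the most of the 8 that can be at the new quay as the barge arrives there on crossing 7 is 7 — never all 8.
So no plan with fewer than 9 crossings exists, and this one achieves 9:
1. Drover goes to the new quay with the knight and the paladin.  [the old quay: the archer, the cleric, the dwarf, the elf, the orc, the troll | the new quay: the knight, the paladin]
2. Drover goes back to the old quay alone.  [the old quay: the archer, the cleric, the dwarf, the elf, the orc, the troll | the new quay: the knight, the paladin]
3. Drover goes to the new quay with the cleric and the orc.  [the old quay: the archer, the dwarf, the elf, the troll | the new quay: the cleric, the knight, the orc, the paladin]
4. Drover goes back to the old quay with the knight and the paladin.  [the old quay: the archer, the dwarf, the elf, the knight, the paladin, the troll | the new quay: the cleric, the orc]
5. Drover goes to the new quay with the dwarf and the troll.  [the old quay: the archer, the elf, the knight, the paladin | the new quay: the cleric, the dwarf, the orc, the troll]
6. Drover goes back to the old quay alone.  [the old quay: the archer, the elf, the knight, the paladin | the new quay: the cleric, the dwarf, the orc, the troll]
7. Drover goes to the new quay with the archer and the elf.  [the old quay: the knight, the paladin | the new quay: the archer, the cleric, the dwarf, the elf, the orc, the troll]
8. Drover goes back to the old quay alone.  [the old quay: the knight, the paladin | the new quay: the archer, the cleric, the dwarf, the elf, the orc, the troll]
9. Drover goes to the new quay with the knight and the paladin.  [the old quay: — | the new quay: the archer, the cleric, the dwarf, the elf, the knight, the orc, the paladin, the troll]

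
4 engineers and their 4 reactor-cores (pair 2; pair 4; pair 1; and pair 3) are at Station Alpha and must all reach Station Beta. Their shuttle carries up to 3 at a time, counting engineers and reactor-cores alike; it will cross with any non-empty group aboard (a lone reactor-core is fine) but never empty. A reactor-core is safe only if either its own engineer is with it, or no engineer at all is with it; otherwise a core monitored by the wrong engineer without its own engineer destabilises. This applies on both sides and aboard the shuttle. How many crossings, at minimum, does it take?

9

Counting alone: each trip to Station Beta takes at most 3 across and each return brings at least 1 back, so after t trips out (and t−1 returns) at most 3t − (t−1) of the 8 are across; that first reaches 8 at t = 4, so at least 7 crossings are needed.
The safety rule pushes this higher. Following every safe sequence of crossings, the most of the 8 that can be at Station Beta as the shuttle arrives there on crossing 7 is 7 — never all 8.
So no plan with fewer than 9 crossings exists, and this one achieves 9:
1. engineer 2 and reactor-core 2 cross → Station Beta.
2. engineer 2 crosses ← Station Alpha.
3. engineer 2, engineer 4, and reactor-core 4 cross → Station Beta.
4. engineer 2 and reactor-core 2 cross ← Station Alpha.
5. engineer 1, engineer 2, and engineer 3 cross → Station Beta.
6. reactor-core 4 crosses ← Station Alpha.
7. reactor-core 2 and reactor-core 4 cross → Station Beta.
8. reactor-core 2 crosses ← Station Alpha.
9. reactor-core 1, reactor-core 2, and reactor-core 3 cross → Station Beta.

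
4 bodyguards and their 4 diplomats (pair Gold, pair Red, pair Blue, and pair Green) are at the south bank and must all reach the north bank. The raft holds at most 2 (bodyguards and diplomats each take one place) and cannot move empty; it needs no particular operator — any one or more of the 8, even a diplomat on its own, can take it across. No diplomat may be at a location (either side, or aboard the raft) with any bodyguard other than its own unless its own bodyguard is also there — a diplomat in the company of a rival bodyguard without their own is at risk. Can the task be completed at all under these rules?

No

Following every safe sequence of crossings from the start, the most of the 8 that can be at the north bank as the raft arrives there on crossings 1, 3, 5 is 2, 3, 4 respectively; the best ever achieved is 4 of 8.
From crossing 7 on, no configuration arises that was not already reachable earlier: only 44 distinct safe configurations (who is on which side, and where the raft is) can ever be reached, none of them has everyone across, and every continuation just revisits them. So no valid plan exists.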